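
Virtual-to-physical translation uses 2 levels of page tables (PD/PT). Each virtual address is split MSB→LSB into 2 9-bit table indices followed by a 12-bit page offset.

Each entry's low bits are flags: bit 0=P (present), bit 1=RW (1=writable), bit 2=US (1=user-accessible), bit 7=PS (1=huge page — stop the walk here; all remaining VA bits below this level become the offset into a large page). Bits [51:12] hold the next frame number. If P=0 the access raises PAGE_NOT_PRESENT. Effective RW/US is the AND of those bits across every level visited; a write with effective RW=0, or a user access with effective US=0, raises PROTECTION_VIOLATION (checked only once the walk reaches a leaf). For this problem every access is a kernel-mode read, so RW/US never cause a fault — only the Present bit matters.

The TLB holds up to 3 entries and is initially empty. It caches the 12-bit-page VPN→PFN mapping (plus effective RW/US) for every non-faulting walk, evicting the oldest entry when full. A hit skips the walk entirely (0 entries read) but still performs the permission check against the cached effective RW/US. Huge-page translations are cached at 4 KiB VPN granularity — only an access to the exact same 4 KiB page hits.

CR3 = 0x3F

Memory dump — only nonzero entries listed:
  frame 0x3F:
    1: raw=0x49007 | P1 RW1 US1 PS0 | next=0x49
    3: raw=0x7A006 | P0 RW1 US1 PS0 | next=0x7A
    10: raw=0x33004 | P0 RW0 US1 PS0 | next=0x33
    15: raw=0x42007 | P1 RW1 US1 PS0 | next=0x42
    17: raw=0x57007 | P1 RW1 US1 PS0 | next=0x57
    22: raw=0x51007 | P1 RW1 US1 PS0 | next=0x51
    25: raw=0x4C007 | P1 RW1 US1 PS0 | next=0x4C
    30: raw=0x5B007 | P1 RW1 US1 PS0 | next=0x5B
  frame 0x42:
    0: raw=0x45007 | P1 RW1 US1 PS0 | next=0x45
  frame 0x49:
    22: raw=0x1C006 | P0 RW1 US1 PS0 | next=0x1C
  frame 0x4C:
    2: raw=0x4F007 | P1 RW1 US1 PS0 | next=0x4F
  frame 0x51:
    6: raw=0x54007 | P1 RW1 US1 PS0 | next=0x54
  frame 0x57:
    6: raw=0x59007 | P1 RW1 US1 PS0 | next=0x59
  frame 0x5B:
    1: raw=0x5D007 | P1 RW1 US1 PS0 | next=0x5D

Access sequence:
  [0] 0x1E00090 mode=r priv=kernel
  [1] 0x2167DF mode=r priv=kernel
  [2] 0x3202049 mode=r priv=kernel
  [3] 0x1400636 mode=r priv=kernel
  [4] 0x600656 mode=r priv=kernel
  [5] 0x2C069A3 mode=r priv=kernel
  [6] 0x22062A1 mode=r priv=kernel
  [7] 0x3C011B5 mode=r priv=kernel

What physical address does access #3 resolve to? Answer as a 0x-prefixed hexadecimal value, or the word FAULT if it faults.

Walk each access:
#0 VA=0x1E00090 (r,kernel):
  lvl0: tbl 0x3F, slot 15 ⇒ 0x42007 (P1/RW1/US1/PS0)
  lvl1: tbl 0x42, slot 0 ⇒ 0x45007 (P1/RW1/US1/PS0)
  ✓ 0x45090  — 2 lookups
#1 VA=0x2167DF (r,kernel):
  lvl0: tbl 0x3F, slot 1 ⇒ 0x49007 (P1/RW1/US1/PS0)
  lvl1: tbl 0x49, slot 22 ⇒ 0x1C006 (P0/RW1/US1/PS0)
  ✗ PAGE_NOT_PRESENT  [2 reads]
#2 VA=0x3202049 (r,kernel):
  lvl0: tbl 0x3F, slot 25 ⇒ 0x4C007 (P1/RW1/US1/PS0)
  lvl1: tbl 0x4C, slot 2 ⇒ 0x4F007 (P1/RW1/US1/PS0)
  ✓ 0x4F049  — 2 lookups
#3 VA=0x1400636 (r,kernel):
  lvl0: tbl 0x3F, slot 10 ⇒ 0x33004 (P0/RW0/US1/PS0)
  ✗ PAGE_NOT_PRESENT  [1 reads]
#4 VA=0x600656 (r,kernel):
  lvl0: tbl 0x3F, slot 3 ⇒ 0x7A006 (P0/RW1/US1/PS0)
  ✗ PAGE_NOT_PRESENT  [1 reads]
#5 VA=0x2C069A3 (r,kernel):
  lvl0: tbl 0x3F, slot 22 ⇒ 0x51007 (P1/RW1/US1/PS0)
  lvl1: tbl 0x51, slot 6 ⇒ 0x54007 (P1/RW1/US1/PS0)
  ✓ 0x549A3  — 2 lookups
#6 VA=0x22062A1 (r,kernel):
  lvl0: tbl 0x3F, slot 17 ⇒ 0x57007 (P1/RW1/US1/PS0)
  lvl1: tbl 0x57, slot 6 ⇒ 0x59007 (P1/RW1/US1/PS0)
  ✓ 0x592A1  — 2 lookups
#7 VA=0x3C011B5 (r,kernel):
  lvl0: tbl 0x3F, slot 30 ⇒ 0x5B007 (P1/RW1/US1/PS0)
  lvl1: tbl 0x5B, slot 1 ⇒ 0x5D007 (P1/RW1/US1/PS0)
  ✓ 0x5D1B5  — 2 lookups

Access #3 PA: FAULT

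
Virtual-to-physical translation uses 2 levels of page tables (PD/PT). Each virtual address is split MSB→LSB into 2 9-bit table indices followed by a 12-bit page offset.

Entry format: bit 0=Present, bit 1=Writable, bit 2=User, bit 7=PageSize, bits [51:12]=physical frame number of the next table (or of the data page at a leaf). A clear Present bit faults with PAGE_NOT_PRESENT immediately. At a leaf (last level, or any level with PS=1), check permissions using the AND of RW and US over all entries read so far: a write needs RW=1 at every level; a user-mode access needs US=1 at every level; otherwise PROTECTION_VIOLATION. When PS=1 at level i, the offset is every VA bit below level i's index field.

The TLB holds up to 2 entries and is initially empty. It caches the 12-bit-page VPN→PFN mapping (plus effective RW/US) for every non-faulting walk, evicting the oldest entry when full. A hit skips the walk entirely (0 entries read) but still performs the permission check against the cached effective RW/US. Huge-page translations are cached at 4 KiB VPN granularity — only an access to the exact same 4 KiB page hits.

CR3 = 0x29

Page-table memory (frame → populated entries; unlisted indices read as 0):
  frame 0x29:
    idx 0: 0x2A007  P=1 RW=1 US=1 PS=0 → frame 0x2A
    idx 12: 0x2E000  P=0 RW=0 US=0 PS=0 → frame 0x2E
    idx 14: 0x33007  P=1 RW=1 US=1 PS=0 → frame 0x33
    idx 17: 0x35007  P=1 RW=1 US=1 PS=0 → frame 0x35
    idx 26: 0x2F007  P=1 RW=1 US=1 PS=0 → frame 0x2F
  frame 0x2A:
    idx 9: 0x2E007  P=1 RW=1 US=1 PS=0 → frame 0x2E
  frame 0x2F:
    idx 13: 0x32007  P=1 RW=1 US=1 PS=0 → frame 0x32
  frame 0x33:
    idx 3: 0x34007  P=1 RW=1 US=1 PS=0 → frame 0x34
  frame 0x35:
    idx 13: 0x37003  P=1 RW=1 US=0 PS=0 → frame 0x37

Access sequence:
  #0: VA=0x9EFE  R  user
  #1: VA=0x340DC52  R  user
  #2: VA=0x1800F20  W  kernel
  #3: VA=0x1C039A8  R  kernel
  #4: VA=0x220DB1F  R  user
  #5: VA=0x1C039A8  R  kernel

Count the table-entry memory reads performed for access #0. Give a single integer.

Per-access translation:
#0 VA=0x9EFE (r,user):
  [0] read 0x29 idx=0: raw=0x2A007 flags P=1 W=1 U=1 S=0
  [1] read 0x2A idx=9: raw=0x2E007 flags P=1 W=1 U=1 S=0
  → PA=0x2EEFE  (2 entries read)
#1 VA=0x340DC52 (r,user):
  [0] read 0x29 idx=26: raw=0x2F007 flags P=1 W=1 U=1 S=0
  [1] read 0x2F idx=13: raw=0x32007 flags P=1 W=1 U=1 S=0
  → PA=0x32C52  (2 entries read)
#2 VA=0x1800F20 (w,kernel):
  [0] read 0x29 idx=12: raw=0x2E000 flags P=0 W=0 U=0 S=0
  → PAGE_NOT_PRESENT  (1 entries read)
#3 VA=0x1C039A8 (r,kernel):
  [0] read 0x29 idx=14: raw=0x33007 flags P=1 W=1 U=1 S=0
  [1] read 0x33 idx=3: raw=0x34007 flags P=1 W=1 U=1 S=0
  → PA=0x349A8  (2 entries read)
#4 VA=0x220DB1F (r,user):
  [0] read 0x29 idx=17: raw=0x35007 flags P=1 W=1 U=1 S=0
  [1] read 0x35 idx=13: raw=0x37003 flags P=1 W=1 U=0 S=0
  → PROTECTION_VIOLATION  (2 entries read)
#5 VA=0x1C039A8 (r,kernel):
  TLB hit vpn=0x1C03 → PA=0x349A8

Entries read for #0: 2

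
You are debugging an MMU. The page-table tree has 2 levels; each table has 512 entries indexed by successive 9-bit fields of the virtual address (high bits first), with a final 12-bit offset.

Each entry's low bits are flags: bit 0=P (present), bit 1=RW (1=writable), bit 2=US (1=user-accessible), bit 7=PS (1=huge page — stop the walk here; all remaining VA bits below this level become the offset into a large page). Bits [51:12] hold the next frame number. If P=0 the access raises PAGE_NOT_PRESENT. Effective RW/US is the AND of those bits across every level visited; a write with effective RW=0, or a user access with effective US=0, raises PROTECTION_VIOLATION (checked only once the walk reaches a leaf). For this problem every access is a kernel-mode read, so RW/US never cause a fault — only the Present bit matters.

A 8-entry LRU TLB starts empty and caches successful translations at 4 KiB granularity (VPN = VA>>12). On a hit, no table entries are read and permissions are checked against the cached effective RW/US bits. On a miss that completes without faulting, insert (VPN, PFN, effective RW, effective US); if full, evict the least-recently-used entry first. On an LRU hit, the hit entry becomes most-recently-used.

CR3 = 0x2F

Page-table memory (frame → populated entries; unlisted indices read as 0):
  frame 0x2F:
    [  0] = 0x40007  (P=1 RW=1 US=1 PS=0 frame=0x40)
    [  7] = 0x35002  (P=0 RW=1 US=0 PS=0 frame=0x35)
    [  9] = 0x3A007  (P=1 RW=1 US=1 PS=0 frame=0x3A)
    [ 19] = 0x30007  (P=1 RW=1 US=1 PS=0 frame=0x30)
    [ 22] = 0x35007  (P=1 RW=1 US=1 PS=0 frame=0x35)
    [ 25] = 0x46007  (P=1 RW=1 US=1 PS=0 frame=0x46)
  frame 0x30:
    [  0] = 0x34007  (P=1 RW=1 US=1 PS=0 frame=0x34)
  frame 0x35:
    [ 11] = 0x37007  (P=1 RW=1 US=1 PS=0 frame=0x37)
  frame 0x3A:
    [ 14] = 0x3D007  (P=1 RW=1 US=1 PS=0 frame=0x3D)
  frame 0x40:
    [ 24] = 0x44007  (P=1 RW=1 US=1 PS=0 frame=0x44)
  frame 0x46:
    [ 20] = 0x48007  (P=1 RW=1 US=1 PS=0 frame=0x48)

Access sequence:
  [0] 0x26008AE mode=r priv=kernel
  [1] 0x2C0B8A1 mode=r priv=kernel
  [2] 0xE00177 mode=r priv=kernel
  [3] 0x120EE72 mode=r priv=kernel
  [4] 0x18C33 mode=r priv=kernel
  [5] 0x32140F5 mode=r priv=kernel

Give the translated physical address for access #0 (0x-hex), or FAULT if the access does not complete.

Trace:
#0 VA=0x26008AE (r,kernel):
  [0] read 0x2F idx=19: raw=0x30007 flags P=1 W=1 U=1 S=0
  [1] read 0x30 idx=0: raw=0x34007 flags P=1 W=1 U=1 S=0
  → PA=0x348AE  (2 entries read)
#1 VA=0x2C0B8A1 (r,kernel):
  [0] read 0x2F idx=22: raw=0x35007 flags P=1 W=1 U=1 S=0
  [1] read 0x35 idx=11: raw=0x37007 flags P=1 W=1 U=1 S=0
  → PA=0x378A1  (2 entries read)
#2 VA=0xE00177 (r,kernel):
  [0] read 0x2F idx=7: raw=0x35002 flags P=0 W=1 U=0 S=0
  → PAGE_NOT_PRESENT  (1 entries read)
#3 VA=0x120EE72 (r,kernel):
  [0] read 0x2F idx=9: raw=0x3A007 flags P=1 W=1 U=1 S=0
  [1] read 0x3A idx=14: raw=0x3D007 flags P=1 W=1 U=1 S=0
  → PA=0x3DE72  (2 entries read)
#4 VA=0x18C33 (r,kernel):
  [0] read 0x2F idx=0: raw=0x40007 flags P=1 W=1 U=1 S=0
  [1] read 0x40 idx=24: raw=0x44007 flags P=1 W=1 U=1 S=0
  → PA=0x44C33  (2 entries read)
#5 VA=0x32140F5 (r,kernel):
  [0] read 0x2F idx=25: raw=0x46007 flags P=1 W=1 U=1 S=0
  [1] read 0x46 idx=20: raw=0x48007 flags P=1 W=1 U=1 S=0
  → PA=0x480F5  (2 entries read)

Access #0 PA: 0x348AE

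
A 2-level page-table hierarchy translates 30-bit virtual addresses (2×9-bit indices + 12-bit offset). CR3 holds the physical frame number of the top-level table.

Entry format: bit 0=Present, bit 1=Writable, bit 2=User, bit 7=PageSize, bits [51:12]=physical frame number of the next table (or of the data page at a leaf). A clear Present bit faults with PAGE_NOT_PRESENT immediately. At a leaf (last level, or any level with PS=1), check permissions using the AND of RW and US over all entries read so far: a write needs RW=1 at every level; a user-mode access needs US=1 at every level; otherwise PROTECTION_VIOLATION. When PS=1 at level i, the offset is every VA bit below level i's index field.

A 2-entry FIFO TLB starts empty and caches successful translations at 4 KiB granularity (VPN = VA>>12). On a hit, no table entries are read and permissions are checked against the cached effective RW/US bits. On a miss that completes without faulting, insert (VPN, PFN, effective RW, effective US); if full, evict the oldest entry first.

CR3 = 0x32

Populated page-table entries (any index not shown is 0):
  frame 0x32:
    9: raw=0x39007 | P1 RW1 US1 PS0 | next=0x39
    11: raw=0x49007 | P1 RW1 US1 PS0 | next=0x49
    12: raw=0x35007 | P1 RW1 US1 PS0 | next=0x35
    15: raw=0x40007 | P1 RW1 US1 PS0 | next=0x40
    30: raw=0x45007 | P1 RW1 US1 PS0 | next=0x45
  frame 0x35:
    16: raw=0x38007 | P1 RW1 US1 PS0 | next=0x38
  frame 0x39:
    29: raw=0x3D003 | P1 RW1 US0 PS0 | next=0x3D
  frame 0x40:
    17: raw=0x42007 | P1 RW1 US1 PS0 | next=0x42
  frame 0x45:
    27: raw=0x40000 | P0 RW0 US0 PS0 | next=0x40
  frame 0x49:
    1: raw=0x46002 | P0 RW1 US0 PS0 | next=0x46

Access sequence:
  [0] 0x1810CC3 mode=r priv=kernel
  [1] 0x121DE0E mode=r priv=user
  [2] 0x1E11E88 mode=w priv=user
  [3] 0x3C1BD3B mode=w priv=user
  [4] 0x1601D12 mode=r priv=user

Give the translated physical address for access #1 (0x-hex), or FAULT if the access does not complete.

Walk each access:
#0 VA=0x1810CC3 (r,kernel):
  L0 @0x32[12] → 0x35007  P=1,RW=1,US=1,PS=0
  L1 @0x35[16] → 0x38007  P=1,RW=1,US=1,PS=0
  ⇒ phys 0x38CC3  [2 reads]
#1 VA=0x121DE0E (r,user):
  L0 @0x32[9] → 0x39007  P=1,RW=1,US=1,PS=0
  L1 @0x39[29] → 0x3D003  P=1,RW=1,US=0,PS=0
  ⇒ fault: PROTECTION_VIOLATION  — 2 lookups
#2 VA=0x1E11E88 (w,user):
  L0 @0x32[15] → 0x40007  P=1,RW=1,US=1,PS=0
  L1 @0x40[17] → 0x42007  P=1,RW=1,US=1,PS=0
  ⇒ phys 0x42E88  [2 reads]
#3 VA=0x3C1BD3B (w,user):
  L0 @0x32[30] → 0x45007  P=1,RW=1,US=1,PS=0
  L1 @0x45[27] → 0x40000  P=0,RW=0,US=0,PS=0
  ⇒ fault: PAGE_NOT_PRESENT  — 2 lookups
#4 VA=0x1601D12 (r,user):
  L0 @0x32[11] → 0x49007  P=1,RW=1,US=1,PS=0
  L1 @0x49[1] → 0x46002  P=0,RW=1,US=0,PS=0
  ⇒ fault: PAGE_NOT_PRESENT  — 2 lookups

Access #1 PA: FAULT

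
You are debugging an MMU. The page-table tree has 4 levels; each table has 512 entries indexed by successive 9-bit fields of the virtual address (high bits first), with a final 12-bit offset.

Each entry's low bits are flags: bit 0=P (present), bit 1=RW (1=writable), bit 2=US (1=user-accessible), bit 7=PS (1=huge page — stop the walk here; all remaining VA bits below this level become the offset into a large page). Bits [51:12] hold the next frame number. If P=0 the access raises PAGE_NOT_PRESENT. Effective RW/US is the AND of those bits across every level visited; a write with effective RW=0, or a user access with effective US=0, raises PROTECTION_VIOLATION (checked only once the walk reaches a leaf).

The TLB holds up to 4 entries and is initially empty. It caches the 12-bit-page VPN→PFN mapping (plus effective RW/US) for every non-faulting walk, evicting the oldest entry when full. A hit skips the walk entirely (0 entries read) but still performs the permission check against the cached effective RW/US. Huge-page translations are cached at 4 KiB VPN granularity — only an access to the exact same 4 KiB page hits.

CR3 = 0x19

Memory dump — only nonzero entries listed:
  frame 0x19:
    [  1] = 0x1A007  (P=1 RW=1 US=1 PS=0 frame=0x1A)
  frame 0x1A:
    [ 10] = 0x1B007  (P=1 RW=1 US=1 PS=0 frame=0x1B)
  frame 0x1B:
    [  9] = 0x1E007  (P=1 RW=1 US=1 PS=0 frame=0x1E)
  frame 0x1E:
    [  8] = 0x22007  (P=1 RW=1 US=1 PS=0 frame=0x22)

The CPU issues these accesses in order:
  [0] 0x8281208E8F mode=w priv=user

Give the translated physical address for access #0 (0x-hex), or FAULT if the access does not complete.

Walk each access:
#0 VA=0x8281208E8F (w,user):
  [0] read 0x19 idx=1: raw=0x1A007 flags P=1 W=1 U=1 S=0
  [1] read 0x1A idx=10: raw=0x1B007 flags P=1 W=1 U=1 S=0
  [2] read 0x1B idx=9: raw=0x1E007 flags P=1 W=1 U=1 S=0
  [3] read 0x1E idx=8: raw=0x22007 flags P=1 W=1 U=1 S=0
  ⇒ phys 0x22E8F  [4 reads]

Access #0 PA: 0x22E8F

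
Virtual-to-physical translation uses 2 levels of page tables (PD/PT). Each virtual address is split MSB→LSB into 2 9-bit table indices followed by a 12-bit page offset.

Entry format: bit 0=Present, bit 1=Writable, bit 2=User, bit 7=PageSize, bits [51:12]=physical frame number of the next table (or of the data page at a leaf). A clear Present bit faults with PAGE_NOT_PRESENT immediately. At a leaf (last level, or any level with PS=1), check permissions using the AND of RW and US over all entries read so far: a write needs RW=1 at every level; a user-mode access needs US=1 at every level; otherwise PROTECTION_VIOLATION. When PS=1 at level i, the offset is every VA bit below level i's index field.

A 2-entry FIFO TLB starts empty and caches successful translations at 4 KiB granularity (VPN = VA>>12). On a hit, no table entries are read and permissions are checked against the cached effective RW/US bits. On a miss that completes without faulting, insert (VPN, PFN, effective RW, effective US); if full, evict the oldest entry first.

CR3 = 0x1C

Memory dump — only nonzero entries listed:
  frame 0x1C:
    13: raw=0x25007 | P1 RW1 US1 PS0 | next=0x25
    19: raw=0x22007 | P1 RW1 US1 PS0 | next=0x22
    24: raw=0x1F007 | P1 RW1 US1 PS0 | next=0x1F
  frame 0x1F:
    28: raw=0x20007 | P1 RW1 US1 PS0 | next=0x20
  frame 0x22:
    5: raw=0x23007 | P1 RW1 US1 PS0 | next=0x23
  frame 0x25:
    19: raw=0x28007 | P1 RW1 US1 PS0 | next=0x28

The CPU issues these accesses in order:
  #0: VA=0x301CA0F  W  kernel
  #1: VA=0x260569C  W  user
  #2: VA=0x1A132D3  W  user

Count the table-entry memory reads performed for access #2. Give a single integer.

Trace:
#0 VA=0x301CA0F (w,kernel):
  [0] read 0x1C idx=24: raw=0x1F007 flags P=1 W=1 U=1 S=0
  [1] read 0x1F idx=28: raw=0x20007 flags P=1 W=1 U=1 S=0
  ✓ 0x20A0F  — 2 lookups
#1 VA=0x260569C (w,user):
  [0] read 0x1C idx=19: raw=0x22007 flags P=1 W=1 U=1 S=0
  [1] read 0x22 idx=5: raw=0x23007 flags P=1 W=1 U=1 S=0
  ✓ 0x2369C  — 2 lookups
#2 VA=0x1A132D3 (w,user):
  [0] read 0x1C idx=13: raw=0x25007 flags P=1 W=1 U=1 S=0
  [1] read 0x25 idx=19: raw=0x28007 flags P=1 W=1 U=1 S=0
  ✓ 0x282D3  — 2 lookups

Entries read for #2: 2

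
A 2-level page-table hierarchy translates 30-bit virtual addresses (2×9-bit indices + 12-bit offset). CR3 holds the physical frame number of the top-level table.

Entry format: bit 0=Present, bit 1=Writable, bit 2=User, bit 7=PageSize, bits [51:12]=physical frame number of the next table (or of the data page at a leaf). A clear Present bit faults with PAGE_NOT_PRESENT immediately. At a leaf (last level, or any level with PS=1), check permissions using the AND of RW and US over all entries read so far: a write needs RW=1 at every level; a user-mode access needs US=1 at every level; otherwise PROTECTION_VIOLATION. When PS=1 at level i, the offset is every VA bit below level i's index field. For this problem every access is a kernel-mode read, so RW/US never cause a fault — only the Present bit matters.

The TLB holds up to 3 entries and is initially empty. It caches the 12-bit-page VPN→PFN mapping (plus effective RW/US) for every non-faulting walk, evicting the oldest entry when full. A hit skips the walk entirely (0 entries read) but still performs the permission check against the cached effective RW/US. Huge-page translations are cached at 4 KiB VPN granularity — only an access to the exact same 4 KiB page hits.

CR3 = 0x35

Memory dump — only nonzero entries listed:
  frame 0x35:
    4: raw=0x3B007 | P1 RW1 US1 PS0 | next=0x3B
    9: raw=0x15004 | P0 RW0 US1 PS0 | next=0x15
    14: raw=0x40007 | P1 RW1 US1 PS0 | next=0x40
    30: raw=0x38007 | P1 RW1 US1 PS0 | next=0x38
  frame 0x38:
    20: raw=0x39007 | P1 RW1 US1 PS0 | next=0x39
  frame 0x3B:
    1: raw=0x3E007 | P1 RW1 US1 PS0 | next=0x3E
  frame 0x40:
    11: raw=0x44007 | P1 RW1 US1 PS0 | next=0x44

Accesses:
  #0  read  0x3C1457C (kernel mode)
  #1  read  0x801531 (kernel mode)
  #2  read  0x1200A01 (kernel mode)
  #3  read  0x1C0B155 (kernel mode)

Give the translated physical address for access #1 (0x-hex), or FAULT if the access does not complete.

Trace:
#0 VA=0x3C1457C (r,kernel):
  L0: frame=0x35 idx=30 entry=0x38007 [P=1 RW=1 US=1 PS=0]
  L1: frame=0x38 idx=20 entry=0x39007 [P=1 RW=1 US=1 PS=0]
  ✓ 0x3957C  — 2 lookups
#1 VA=0x801531 (r,kernel):
  L0: frame=0x35 idx=4 entry=0x3B007 [P=1 RW=1 US=1 PS=0]
  L1: frame=0x3B idx=1 entry=0x3E007 [P=1 RW=1 US=1 PS=0]
  ✓ 0x3E531  — 2 lookups
#2 VA=0x1200A01 (r,kernel):
  L0: frame=0x35 idx=9 entry=0x15004 [P=0 RW=0 US=1 PS=0]
  ✗ PAGE_NOT_PRESENT  [1 reads]
#3 VA=0x1C0B155 (r,kernel):
  L0: frame=0x35 idx=14 entry=0x40007 [P=1 RW=1 US=1 PS=0]
  L1: frame=0x40 idx=11 entry=0x44007 [P=1 RW=1 US=1 PS=0]
  ✓ 0x44155  — 2 lookups

Access #1 PA: 0x3E531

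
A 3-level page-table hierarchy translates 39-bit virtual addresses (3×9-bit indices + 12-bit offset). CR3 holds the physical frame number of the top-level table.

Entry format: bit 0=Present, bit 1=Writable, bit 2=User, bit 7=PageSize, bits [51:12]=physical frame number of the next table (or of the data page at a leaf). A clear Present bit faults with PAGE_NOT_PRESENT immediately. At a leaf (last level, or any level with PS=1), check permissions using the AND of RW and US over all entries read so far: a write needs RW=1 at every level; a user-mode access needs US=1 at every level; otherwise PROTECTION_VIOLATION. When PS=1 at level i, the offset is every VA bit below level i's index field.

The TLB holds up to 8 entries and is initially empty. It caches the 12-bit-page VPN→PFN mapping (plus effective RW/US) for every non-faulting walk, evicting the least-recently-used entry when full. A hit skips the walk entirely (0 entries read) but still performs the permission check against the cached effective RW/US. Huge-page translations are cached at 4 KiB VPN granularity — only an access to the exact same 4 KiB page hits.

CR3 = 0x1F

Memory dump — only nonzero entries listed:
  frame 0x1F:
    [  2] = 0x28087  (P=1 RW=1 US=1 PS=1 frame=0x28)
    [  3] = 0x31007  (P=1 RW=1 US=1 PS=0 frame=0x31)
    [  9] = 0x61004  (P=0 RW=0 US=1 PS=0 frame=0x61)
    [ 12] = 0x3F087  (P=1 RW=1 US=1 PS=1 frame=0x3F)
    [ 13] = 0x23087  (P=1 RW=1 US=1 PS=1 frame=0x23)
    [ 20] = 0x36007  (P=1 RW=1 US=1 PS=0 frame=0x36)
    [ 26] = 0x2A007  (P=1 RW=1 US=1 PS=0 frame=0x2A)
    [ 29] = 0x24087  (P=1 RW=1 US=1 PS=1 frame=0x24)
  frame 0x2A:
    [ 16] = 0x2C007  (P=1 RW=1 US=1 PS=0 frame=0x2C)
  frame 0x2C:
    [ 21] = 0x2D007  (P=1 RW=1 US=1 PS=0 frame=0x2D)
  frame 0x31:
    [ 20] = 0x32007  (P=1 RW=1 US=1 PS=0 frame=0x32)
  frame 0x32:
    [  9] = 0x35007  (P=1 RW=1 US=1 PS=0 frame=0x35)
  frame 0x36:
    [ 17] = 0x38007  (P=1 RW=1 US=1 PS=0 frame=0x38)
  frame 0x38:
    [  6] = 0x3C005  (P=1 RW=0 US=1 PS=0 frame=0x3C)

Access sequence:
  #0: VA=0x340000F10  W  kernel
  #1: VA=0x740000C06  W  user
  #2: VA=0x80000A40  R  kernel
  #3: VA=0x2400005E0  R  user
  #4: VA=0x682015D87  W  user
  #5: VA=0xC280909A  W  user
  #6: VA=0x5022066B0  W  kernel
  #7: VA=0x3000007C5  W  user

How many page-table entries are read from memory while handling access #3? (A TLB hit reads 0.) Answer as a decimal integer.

Walk each access:
#0 VA=0x340000F10 (w,kernel):
  L0: frame=0x1F idx=13 entry=0x23087 [P=1 RW=1 US=1 PS=1]
  → PA=0x23F10 (huge @L0)  (1 entries read)
#1 VA=0x740000C06 (w,user):
  L0: frame=0x1F idx=29 entry=0x24087 [P=1 RW=1 US=1 PS=1]
  → PA=0x24C06 (huge @L0)  (1 entries read)
#2 VA=0x80000A40 (r,kernel):
  L0: frame=0x1F idx=2 entry=0x28087 [P=1 RW=1 US=1 PS=1]
  → PA=0x28A40 (huge @L0)  (1 entries read)
#3 VA=0x2400005E0 (r,user):
  L0: frame=0x1F idx=9 entry=0x61004 [P=0 RW=0 US=1 PS=0]
  ✗ PAGE_NOT_PRESENT  [1 reads]
#4 VA=0x682015D87 (w,user):
  L0: frame=0x1F idx=26 entry=0x2A007 [P=1 RW=1 US=1 PS=0]
  L1: frame=0x2A idx=16 entry=0x2C007 [P=1 RW=1 US=1 PS=0]
  L2: frame=0x2C idx=21 entry=0x2D007 [P=1 RW=1 US=1 PS=0]
  → PA=0x2DD87  (3 entries read)
#5 VA=0xC280909A (w,user):
  L0: frame=0x1F idx=3 entry=0x31007 [P=1 RW=1 US=1 PS=0]
  L1: frame=0x31 idx=20 entry=0x32007 [P=1 RW=1 US=1 PS=0]
  L2: frame=0x32 idx=9 entry=0x35007 [P=1 RW=1 US=1 PS=0]
  → PA=0x3509A  (3 entries read)
#6 VA=0x5022066B0 (w,kernel):
  L0: frame=0x1F idx=20 entry=0x36007 [P=1 RW=1 US=1 PS=0]
  L1: frame=0x36 idx=17 entry=0x38007 [P=1 RW=1 US=1 PS=0]
  L2: frame=0x38 idx=6 entry=0x3C005 [P=1 RW=0 US=1 PS=0]
  ✗ PROTECTION_VIOLATION  [3 reads]
#7 VA=0x3000007C5 (w,user):
  L0: frame=0x1F idx=12 entry=0x3F087 [P=1 RW=1 US=1 PS=1]
  → PA=0x3F7C5 (huge @L0)  (1 entries read)

Entries read for #3: 1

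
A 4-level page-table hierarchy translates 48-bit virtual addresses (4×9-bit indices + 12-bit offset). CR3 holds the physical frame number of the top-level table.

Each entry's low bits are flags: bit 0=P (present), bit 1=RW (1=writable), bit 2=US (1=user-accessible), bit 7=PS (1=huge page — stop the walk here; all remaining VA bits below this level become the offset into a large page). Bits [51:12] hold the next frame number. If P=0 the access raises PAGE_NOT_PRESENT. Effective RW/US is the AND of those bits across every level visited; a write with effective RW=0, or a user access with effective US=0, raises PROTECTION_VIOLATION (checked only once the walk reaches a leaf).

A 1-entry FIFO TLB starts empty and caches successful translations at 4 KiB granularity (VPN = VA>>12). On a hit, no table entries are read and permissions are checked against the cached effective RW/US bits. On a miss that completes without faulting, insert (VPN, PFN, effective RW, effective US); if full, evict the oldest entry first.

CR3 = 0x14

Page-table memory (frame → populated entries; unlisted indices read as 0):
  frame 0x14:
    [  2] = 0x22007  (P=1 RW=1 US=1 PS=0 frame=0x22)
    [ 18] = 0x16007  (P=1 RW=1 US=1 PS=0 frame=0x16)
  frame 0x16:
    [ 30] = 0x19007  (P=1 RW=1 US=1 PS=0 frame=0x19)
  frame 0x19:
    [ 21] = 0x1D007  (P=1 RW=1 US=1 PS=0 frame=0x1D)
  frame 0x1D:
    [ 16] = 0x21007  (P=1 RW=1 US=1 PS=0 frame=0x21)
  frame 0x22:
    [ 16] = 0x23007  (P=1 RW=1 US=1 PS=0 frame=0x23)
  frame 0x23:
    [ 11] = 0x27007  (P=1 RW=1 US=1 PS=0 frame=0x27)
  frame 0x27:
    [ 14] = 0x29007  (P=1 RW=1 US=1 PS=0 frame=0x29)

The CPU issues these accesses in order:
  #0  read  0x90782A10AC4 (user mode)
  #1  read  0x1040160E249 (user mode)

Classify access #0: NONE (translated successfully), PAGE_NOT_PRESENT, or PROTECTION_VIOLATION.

Per-access translation:
#0 VA=0x90782A10AC4 (r,user):
  [0] read 0x14 idx=18: raw=0x16007 flags P=1 W=1 U=1 S=0
  [1] read 0x16 idx=30: raw=0x19007 flags P=1 W=1 U=1 S=0
  [2] read 0x19 idx=21: raw=0x1D007 flags P=1 W=1 U=1 S=0
  [3] read 0x1D idx=16: raw=0x21007 flags P=1 W=1 U=1 S=0
  ✓ 0x21AC4  — 4 lookups
#1 VA=0x1040160E249 (r,user):
  [0] read 0x14 idx=2: raw=0x22007 flags P=1 W=1 U=1 S=0
  [1] read 0x22 idx=16: raw=0x23007 flags P=1 W=1 U=1 S=0
  [2] read 0x23 idx=11: raw=0x27007 flags P=1 W=1 U=1 S=0
  [3] read 0x27 idx=14: raw=0x29007 flags P=1 W=1 U=1 S=0
  ✓ 0x29249  — 4 lookups

Access #0 fault: NONE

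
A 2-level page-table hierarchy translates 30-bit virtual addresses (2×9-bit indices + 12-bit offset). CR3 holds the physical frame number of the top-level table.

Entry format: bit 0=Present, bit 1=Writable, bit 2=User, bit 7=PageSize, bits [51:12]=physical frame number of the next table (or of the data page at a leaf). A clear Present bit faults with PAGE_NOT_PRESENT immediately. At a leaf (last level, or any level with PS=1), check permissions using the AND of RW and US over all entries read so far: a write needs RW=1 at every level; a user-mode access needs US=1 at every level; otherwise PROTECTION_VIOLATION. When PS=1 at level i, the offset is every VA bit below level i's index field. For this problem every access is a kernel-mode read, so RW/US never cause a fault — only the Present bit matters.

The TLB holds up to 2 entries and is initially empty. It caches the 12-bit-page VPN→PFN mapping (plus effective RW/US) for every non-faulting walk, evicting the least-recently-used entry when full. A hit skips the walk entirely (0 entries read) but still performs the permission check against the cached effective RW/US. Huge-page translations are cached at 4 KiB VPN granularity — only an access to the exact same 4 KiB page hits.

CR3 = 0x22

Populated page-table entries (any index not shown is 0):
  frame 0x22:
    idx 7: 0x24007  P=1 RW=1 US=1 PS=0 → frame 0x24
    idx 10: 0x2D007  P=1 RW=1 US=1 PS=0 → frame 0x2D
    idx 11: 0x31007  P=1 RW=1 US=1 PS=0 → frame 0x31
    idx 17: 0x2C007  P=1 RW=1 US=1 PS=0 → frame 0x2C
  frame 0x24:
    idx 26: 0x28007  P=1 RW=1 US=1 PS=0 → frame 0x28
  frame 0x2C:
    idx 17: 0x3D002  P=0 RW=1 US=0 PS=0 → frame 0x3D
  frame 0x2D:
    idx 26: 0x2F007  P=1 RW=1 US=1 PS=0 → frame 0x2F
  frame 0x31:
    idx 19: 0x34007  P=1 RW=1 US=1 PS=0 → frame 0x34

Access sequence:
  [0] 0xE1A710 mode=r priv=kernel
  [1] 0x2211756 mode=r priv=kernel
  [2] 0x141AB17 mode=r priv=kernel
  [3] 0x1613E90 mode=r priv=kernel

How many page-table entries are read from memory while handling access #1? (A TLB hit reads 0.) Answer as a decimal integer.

Per-access translation:
#0 VA=0xE1A710 (r,kernel):
  lvl0: tbl 0x22, slot 7 ⇒ 0x24007 (P1/RW1/US1/PS0)
  lvl1: tbl 0x24, slot 26 ⇒ 0x28007 (P1/RW1/US1/PS0)
  ⇒ phys 0x28710  [2 reads]
#1 VA=0x2211756 (r,kernel):
  lvl0: tbl 0x22, slot 17 ⇒ 0x2C007 (P1/RW1/US1/PS0)
  lvl1: tbl 0x2C, slot 17 ⇒ 0x3D002 (P0/RW1/US0/PS0)
  → PAGE_NOT_PRESENT  (2 entries read)
#2 VA=0x141AB17 (r,kernel):
  lvl0: tbl 0x22, slot 10 ⇒ 0x2D007 (P1/RW1/US1/PS0)
  lvl1: tbl 0x2D, slot 26 ⇒ 0x2F007 (P1/RW1/US1/PS0)
  ⇒ phys 0x2FB17  [2 reads]
#3 VA=0x1613E90 (r,kernel):
  lvl0: tbl 0x22, slot 11 ⇒ 0x31007 (P1/RW1/US1/PS0)
  lvl1: tbl 0x31, slot 19 ⇒ 0x34007 (P1/RW1/US1/PS0)
  ⇒ phys 0x34E90  [2 reads]

Entries read for #1: 2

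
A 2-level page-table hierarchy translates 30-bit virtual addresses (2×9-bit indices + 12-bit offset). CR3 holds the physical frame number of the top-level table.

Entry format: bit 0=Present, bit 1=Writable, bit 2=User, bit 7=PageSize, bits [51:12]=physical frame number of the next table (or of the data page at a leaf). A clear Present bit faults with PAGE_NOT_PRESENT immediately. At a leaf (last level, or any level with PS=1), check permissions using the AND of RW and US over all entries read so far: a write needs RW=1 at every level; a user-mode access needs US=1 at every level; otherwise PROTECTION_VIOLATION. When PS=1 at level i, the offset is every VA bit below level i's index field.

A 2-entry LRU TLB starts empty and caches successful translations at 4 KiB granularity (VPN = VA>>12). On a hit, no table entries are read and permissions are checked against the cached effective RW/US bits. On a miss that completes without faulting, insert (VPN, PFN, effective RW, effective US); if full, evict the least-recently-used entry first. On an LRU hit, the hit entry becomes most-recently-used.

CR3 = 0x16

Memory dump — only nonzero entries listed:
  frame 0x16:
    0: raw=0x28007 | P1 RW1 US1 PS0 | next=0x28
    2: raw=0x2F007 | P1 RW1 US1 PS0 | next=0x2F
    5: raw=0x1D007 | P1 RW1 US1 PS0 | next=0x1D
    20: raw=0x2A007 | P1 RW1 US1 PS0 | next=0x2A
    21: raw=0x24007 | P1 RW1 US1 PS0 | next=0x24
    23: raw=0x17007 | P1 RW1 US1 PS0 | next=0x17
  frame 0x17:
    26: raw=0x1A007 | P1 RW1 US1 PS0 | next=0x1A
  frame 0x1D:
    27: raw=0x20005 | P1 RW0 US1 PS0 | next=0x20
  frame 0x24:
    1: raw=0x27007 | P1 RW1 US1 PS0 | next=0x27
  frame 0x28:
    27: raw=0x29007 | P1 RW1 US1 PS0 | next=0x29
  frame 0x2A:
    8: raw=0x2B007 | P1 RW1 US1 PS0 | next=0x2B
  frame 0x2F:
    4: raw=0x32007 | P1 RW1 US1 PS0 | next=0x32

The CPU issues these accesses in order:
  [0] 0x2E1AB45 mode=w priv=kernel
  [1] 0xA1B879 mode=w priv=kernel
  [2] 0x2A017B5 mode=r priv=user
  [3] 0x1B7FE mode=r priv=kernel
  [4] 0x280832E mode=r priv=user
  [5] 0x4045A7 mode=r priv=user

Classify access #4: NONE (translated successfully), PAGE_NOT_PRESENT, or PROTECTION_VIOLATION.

Trace:
#0 VA=0x2E1AB45 (w,kernel):
  [0] read 0x16 idx=23: raw=0x17007 flags P=1 W=1 U=1 S=0
  [1] read 0x17 idx=26: raw=0x1A007 flags P=1 W=1 U=1 S=0
  → PA=0x1AB45  (2 entries read)
#1 VA=0xA1B879 (w,kernel):
  [0] read 0x16 idx=5: raw=0x1D007 flags P=1 W=1 U=1 S=0
  [1] read 0x1D idx=27: raw=0x20005 flags P=1 W=0 U=1 S=0
  ⇒ fault: PROTECTION_VIOLATION  — 2 lookups
#2 VA=0x2A017B5 (r,user):
  [0] read 0x16 idx=21: raw=0x24007 flags P=1 W=1 U=1 S=0
  [1] read 0x24 idx=1: raw=0x27007 flags P=1 W=1 U=1 S=0
  → PA=0x277B5  (2 entries read)
#3 VA=0x1B7FE (r,kernel):
  [0] read 0x16 idx=0: raw=0x28007 flags P=1 W=1 U=1 S=0
  [1] read 0x28 idx=27: raw=0x29007 flags P=1 W=1 U=1 S=0
  → PA=0x297FE  (2 entries read)
#4 VA=0x280832E (r,user):
  [0] read 0x16 idx=20: raw=0x2A007 flags P=1 W=1 U=1 S=0
  [1] read 0x2A idx=8: raw=0x2B007 flags P=1 W=1 U=1 S=0
  → PA=0x2B32E  (2 entries read)
#5 VA=0x4045A7 (r,user):
  [0] read 0x16 idx=2: raw=0x2F007 flags P=1 W=1 U=1 S=0
  [1] read 0x2F idx=4: raw=0x32007 flags P=1 W=1 U=1 S=0
  → PA=0x325A7  (2 entries read)

Access #4 fault: NONE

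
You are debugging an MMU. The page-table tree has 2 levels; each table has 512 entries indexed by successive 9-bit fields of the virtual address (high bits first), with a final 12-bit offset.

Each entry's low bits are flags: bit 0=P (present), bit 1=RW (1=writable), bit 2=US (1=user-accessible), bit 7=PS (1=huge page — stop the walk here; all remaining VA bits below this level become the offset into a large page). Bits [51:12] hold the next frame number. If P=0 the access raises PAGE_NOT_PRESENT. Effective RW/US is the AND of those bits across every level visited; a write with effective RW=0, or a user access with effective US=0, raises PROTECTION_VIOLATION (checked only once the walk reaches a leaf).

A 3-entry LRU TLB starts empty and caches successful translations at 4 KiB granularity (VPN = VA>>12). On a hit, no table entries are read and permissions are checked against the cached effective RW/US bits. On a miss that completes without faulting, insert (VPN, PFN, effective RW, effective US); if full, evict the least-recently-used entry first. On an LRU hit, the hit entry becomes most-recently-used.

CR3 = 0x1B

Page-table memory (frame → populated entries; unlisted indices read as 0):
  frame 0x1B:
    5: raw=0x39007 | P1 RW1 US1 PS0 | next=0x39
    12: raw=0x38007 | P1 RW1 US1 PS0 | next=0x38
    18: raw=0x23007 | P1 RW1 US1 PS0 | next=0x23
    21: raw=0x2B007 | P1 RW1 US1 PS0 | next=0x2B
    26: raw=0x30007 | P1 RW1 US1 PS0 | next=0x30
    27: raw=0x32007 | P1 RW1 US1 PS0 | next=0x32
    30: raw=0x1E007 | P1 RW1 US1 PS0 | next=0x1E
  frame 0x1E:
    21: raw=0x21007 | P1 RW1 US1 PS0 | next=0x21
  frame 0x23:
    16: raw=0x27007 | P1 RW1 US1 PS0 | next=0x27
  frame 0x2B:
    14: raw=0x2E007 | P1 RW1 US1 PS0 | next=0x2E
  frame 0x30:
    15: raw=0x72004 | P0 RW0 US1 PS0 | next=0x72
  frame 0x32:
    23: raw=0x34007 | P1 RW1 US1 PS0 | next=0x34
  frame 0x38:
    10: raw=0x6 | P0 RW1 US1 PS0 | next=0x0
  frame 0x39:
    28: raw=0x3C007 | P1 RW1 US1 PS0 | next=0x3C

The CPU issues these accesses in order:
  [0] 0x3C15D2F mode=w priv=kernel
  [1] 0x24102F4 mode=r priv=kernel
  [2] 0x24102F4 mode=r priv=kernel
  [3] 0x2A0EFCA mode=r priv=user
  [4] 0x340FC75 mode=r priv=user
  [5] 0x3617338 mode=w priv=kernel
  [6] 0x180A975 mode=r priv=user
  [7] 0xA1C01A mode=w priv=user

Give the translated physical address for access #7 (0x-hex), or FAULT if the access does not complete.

Trace:
#0 VA=0x3C15D2F (w,kernel):
  lvl0: tbl 0x1B, slot 30 ⇒ 0x1E007 (P1/RW1/US1/PS0)
  lvl1: tbl 0x1E, slot 21 ⇒ 0x21007 (P1/RW1/US1/PS0)
  → PA=0x21D2F  (2 entries read)
#1 VA=0x24102F4 (r,kernel):
  lvl0: tbl 0x1B, slot 18 ⇒ 0x23007 (P1/RW1/US1/PS0)
  lvl1: tbl 0x23, slot 16 ⇒ 0x27007 (P1/RW1/US1/PS0)
  → PA=0x272F4  (2 entries read)
#2 VA=0x24102F4 (r,kernel):
  TLB hit vpn=0x2410 → PA=0x272F4
#3 VA=0x2A0EFCA (r,user):
  lvl0: tbl 0x1B, slot 21 ⇒ 0x2B007 (P1/RW1/US1/PS0)
  lvl1: tbl 0x2B, slot 14 ⇒ 0x2E007 (P1/RW1/US1/PS0)
  → PA=0x2EFCA  (2 entries read)
#4 VA=0x340FC75 (r,user):
  lvl0: tbl 0x1B, slot 26 ⇒ 0x30007 (P1/RW1/US1/PS0)
  lvl1: tbl 0x30, slot 15 ⇒ 0x72004 (P0/RW0/US1/PS0)
  ⇒ fault: PAGE_NOT_PRESENT  — 2 lookups
#5 VA=0x3617338 (w,kernel):
  lvl0: tbl 0x1B, slot 27 ⇒ 0x32007 (P1/RW1/US1/PS0)
  lvl1: tbl 0x32, slot 23 ⇒ 0x34007 (P1/RW1/US1/PS0)
  → PA=0x34338  (2 entries read)
#6 VA=0x180A975 (r,user):
  lvl0: tbl 0x1B, slot 12 ⇒ 0x38007 (P1/RW1/US1/PS0)
  lvl1: tbl 0x38, slot 10 ⇒ 0x6 (P0/RW1/US1/PS0)
  ⇒ fault: PAGE_NOT_PRESENT  — 2 lookups
#7 VA=0xA1C01A (w,user):
  lvl0: tbl 0x1B, slot 5 ⇒ 0x39007 (P1/RW1/US1/PS0)
  lvl1: tbl 0x39, slot 28 ⇒ 0x3C007 (P1/RW1/US1/PS0)
  → PA=0x3C01A  (2 entries read)

Access #7 PA: 0x3C01A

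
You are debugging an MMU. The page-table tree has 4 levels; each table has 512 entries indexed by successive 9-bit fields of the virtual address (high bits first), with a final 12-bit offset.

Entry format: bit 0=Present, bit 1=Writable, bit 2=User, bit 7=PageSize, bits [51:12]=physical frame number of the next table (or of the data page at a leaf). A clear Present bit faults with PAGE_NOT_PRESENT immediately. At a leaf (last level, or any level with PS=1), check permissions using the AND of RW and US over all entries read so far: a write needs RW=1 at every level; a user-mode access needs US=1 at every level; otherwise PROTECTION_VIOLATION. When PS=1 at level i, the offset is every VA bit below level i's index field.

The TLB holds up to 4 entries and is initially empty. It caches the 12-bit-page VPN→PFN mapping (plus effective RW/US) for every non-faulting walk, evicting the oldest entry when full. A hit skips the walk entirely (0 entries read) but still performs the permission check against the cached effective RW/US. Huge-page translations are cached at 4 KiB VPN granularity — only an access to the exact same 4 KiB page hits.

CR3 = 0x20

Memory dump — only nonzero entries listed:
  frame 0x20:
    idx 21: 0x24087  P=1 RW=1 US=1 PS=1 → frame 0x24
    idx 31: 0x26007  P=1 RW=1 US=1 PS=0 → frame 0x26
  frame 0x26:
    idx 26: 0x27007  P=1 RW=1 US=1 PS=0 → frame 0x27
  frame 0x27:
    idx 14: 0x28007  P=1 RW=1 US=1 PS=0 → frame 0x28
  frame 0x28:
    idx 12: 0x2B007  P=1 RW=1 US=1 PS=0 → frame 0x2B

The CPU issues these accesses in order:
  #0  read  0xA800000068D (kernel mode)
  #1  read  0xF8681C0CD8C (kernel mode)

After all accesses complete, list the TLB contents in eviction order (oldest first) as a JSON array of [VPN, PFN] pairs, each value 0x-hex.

Walk each access:
#0 VA=0xA800000068D (r,kernel):
  lvl0: tbl 0x20, slot 21 ⇒ 0x24087 (P1/RW1/US1/PS1)
  ✓ 0x2468D (huge @L0)  — 1 lookups
#1 VA=0xF8681C0CD8C (r,kernel):
  lvl0: tbl 0x20, slot 31 ⇒ 0x26007 (P1/RW1/US1/PS0)
  lvl1: tbl 0x26, slot 26 ⇒ 0x27007 (P1/RW1/US1/PS0)
  lvl2: tbl 0x27, slot 14 ⇒ 0x28007 (P1/RW1/US1/PS0)
  lvl3: tbl 0x28, slot 12 ⇒ 0x2B007 (P1/RW1/US1/PS0)
  ✓ 0x2BD8C  — 4 lookups

TLB: [["0xA8000000", "0x24"], ["0xF8681C0C", "0x2B"]]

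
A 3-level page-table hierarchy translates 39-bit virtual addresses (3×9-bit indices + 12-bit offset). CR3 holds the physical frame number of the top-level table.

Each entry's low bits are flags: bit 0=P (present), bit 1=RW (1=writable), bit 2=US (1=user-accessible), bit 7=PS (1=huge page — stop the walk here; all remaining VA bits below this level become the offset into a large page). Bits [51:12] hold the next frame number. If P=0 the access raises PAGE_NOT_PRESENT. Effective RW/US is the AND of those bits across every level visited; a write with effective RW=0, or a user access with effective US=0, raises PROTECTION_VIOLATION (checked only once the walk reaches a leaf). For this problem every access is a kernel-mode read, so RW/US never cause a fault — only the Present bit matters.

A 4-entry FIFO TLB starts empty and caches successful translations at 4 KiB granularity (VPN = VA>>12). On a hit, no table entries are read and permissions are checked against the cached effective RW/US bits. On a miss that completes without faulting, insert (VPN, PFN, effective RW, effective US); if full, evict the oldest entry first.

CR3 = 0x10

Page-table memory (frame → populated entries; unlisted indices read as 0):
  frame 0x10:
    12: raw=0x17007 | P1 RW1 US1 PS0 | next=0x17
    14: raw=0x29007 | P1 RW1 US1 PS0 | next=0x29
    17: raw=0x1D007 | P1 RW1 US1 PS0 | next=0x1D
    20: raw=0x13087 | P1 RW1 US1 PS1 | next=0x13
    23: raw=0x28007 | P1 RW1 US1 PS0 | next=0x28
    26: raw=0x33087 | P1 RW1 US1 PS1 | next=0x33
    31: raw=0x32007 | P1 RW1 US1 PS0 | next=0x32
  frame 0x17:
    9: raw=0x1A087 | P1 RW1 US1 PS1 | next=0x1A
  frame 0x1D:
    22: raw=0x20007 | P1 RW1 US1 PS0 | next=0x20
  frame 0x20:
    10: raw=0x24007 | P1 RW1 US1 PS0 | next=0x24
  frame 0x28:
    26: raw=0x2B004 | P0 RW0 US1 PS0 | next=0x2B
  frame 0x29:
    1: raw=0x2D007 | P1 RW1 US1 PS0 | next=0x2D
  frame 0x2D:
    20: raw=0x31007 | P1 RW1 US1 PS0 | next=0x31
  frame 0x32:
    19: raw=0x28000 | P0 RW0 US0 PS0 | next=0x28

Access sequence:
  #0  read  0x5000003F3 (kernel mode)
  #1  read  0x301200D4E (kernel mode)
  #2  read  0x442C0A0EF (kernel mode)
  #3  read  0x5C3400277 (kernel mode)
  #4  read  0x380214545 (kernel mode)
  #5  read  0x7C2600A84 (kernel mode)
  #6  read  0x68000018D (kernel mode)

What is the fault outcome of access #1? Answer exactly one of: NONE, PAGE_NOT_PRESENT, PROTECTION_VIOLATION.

Trace:
#0 VA=0x5000003F3 (r,kernel):
  [0] read 0x10 idx=20: raw=0x13087 flags P=1 W=1 U=1 S=1
  ✓ 0x133F3 (huge @L0)  — 1 lookups
#1 VA=0x301200D4E (r,kernel):
  [0] read 0x10 idx=12: raw=0x17007 flags P=1 W=1 U=1 S=0
  [1] read 0x17 idx=9: raw=0x1A087 flags P=1 W=1 U=1 S=1
  ✓ 0x1AD4E (huge @L1)  — 2 lookups
#2 VA=0x442C0A0EF (r,kernel):
  [0] read 0x10 idx=17: raw=0x1D007 flags P=1 W=1 U=1 S=0
  [1] read 0x1D idx=22: raw=0x20007 flags P=1 W=1 U=1 S=0
  [2] read 0x20 idx=10: raw=0x24007 flags P=1 W=1 U=1 S=0
  ✓ 0x240EF  — 3 lookups
#3 VA=0x5C3400277 (r,kernel):
  [0] read 0x10 idx=23: raw=0x28007 flags P=1 W=1 U=1 S=0
  [1] read 0x28 idx=26: raw=0x2B004 flags P=0 W=0 U=1 S=0
  ⇒ fault: PAGE_NOT_PRESENT  — 2 lookups
#4 VA=0x380214545 (r,kernel):
  [0] read 0x10 idx=14: raw=0x29007 flags P=1 W=1 U=1 S=0
  [1] read 0x29 idx=1: raw=0x2D007 flags P=1 W=1 U=1 S=0
  [2] read 0x2D idx=20: raw=0x31007 flags P=1 W=1 U=1 S=0
  ✓ 0x31545  — 3 lookups
#5 VA=0x7C2600A84 (r,kernel):
  [0] read 0x10 idx=31: raw=0x32007 flags P=1 W=1 U=1 S=0
  [1] read 0x32 idx=19: raw=0x28000 flags P=0 W=0 U=0 S=0
  ⇒ fault: PAGE_NOT_PRESENT  — 2 lookups
#6 VA=0x68000018D (r,kernel):
  [0] read 0x10 idx=26: raw=0x33087 flags P=1 W=1 U=1 S=1
  ✓ 0x3318D (huge @L0)  — 1 lookups

Access #1 fault: NONE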